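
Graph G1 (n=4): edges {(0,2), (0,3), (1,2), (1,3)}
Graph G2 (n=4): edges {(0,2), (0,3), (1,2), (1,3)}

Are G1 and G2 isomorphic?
Yes, isomorphic

The graphs are isomorphic.
One valid mapping φ: V(G1) → V(G2): 0→1, 1→0, 2→2, 3→3

Verify φ preserves adjacency — for each edge of G1, its image is an edge of G2:
  (0,2) → (φ(0),φ(2)) = (1,2) ∈ E(G2) ✓
  (0,3) → (φ(0),φ(3)) = (1,3) ∈ E(G2) ✓
  (1,2) → (φ(1),φ(2)) = (0,2) ∈ E(G2) ✓
  (1,3) → (φ(1),φ(3)) = (0,3) ∈ E(G2) ✓
All 4 edges of G1 map to edges of G2, and |E(G1)| = |E(G2)| = 4, so φ is a bijection on edges as well as vertices. Hence G1 ≅ G2.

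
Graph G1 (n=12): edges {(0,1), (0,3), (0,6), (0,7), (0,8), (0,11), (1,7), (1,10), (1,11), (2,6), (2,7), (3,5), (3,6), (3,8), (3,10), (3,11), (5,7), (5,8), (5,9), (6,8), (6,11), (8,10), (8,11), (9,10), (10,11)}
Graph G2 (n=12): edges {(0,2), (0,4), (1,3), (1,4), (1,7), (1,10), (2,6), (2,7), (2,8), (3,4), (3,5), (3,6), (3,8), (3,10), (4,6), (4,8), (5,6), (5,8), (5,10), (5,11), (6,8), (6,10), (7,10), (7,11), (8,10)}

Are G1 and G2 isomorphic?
Yes, isomorphic

The graphs are isomorphic.
One valid mapping φ: V(G1) → V(G2): 0→10, 1→1, 2→11, 3→8, 4→9, 5→2, 6→5, 7→7, 8→6, 9→0, 10→4, 11→3

Verify φ preserves adjacency — for each edge of G1, its image is an edge of G2:
  (0,1) → (φ(0),φ(1)) = (1,10) ∈ E(G2) ✓
  (0,3) → (φ(0),φ(3)) = (8,10) ∈ E(G2) ✓
  (0,6) → (φ(0),φ(6)) = (5,10) ∈ E(G2) ✓
  (0,7) → (φ(0),φ(7)) = (7,10) ∈ E(G2) ✓
  (0,8) → (φ(0),φ(8)) = (6,10) ∈ E(G2) ✓
  (0,11) → (φ(0),φ(11)) = (3,10) ∈ E(G2) ✓
  (1,7) → (φ(1),φ(7)) = (1,7) ∈ E(G2) ✓
  (1,10) → (φ(1),φ(10)) = (1,4) ∈ E(G2) ✓
  (1,11) → (φ(1),φ(11)) = (1,3) ∈ E(G2) ✓
  (2,6) → (φ(2),φ(6)) = (5,11) ∈ E(G2) ✓
  (2,7) → (φ(2),φ(7)) = (7,11) ∈ E(G2) ✓
  (3,5) → (φ(3),φ(5)) = (2,8) ∈ E(G2) ✓
  (3,6) → (φ(3),φ(6)) = (5,8) ∈ E(G2) ✓
  (3,8) → (φ(3),φ(8)) = (6,8) ∈ E(G2) ✓
  (3,10) → (φ(3),φ(10)) = (4,8) ∈ E(G2) ✓
  (3,11) → (φ(3),φ(11)) = (3,8) ∈ E(G2) ✓
  (5,7) → (φ(5),φ(7)) = (2,7) ∈ E(G2) ✓
  (5,8) → (φ(5),φ(8)) = (2,6) ∈ E(G2) ✓
  (5,9) → (φ(5),φ(9)) = (0,2) ∈ E(G2) ✓
  (6,8) → (φ(6),φ(8)) = (5,6) ∈ E(G2) ✓
  (6,11) → (φ(6),φ(11)) = (3,5) ∈ E(G2) ✓
  (8,10) → (φ(8),φ(10)) = (4,6) ∈ E(G2) ✓
  (8,11) → (φ(8),φ(11)) = (3,6) ∈ E(G2) ✓
  (9,10) → (φ(9),φ(10)) = (0,4) ∈ E(G2) ✓
  (10,11) → (φ(10),φ(11)) = (3,4) ∈ E(G2) ✓
All 25 edges of G1 map to edges of G2, and |E(G1)| = |E(G2)| = 25, so φ is a bijection on edges as well as vertices. Hence G1 ≅ G2.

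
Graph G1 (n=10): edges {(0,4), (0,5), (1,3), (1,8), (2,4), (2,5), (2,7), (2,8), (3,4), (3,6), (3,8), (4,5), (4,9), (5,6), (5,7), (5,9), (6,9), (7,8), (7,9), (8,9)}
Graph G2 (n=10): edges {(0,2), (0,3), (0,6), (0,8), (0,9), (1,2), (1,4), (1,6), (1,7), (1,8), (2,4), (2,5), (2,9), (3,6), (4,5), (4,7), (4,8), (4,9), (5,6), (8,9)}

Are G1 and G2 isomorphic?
Yes, isomorphic

The graphs are isomorphic.
One valid mapping φ: V(G1) → V(G2): 0→7, 1→3, 2→8, 3→6, 4→1, 5→4, 6→5, 7→9, 8→0, 9→2

Verify φ preserves adjacency — for each edge of G1, its image is an edge of G2:
  (0,4) → (φ(0),φ(4)) = (1,7) ∈ E(G2) ✓
  (0,5) → (φ(0),φ(5)) = (4,7) ∈ E(G2) ✓
  (1,3) → (φ(1),φ(3)) = (3,6) ∈ E(G2) ✓
  (1,8) → (φ(1),φ(8)) = (0,3) ∈ E(G2) ✓
  (2,4) → (φ(2),φ(4)) = (1,8) ∈ E(G2) ✓
  (2,5) → (φ(2),φ(5)) = (4,8) ∈ E(G2) ✓
  (2,7) → (φ(2),φ(7)) = (8,9) ∈ E(G2) ✓
  (2,8) → (φ(2),φ(8)) = (0,8) ∈ E(G2) ✓
  (3,4) → (φ(3),φ(4)) = (1,6) ∈ E(G2) ✓
  (3,6) → (φ(3),φ(6)) = (5,6) ∈ E(G2) ✓
  (3,8) → (φ(3),φ(8)) = (0,6) ∈ E(G2) ✓
  (4,5) → (φ(4),φ(5)) = (1,4) ∈ E(G2) ✓
  (4,9) → (φ(4),φ(9)) = (1,2) ∈ E(G2) ✓
  (5,6) → (φ(5),φ(6)) = (4,5) ∈ E(G2) ✓
  (5,7) → (φ(5),φ(7)) = (4,9) ∈ E(G2) ✓
  (5,9) → (φ(5),φ(9)) = (2,4) ∈ E(G2) ✓
  (6,9) → (φ(6),φ(9)) = (2,5) ∈ E(G2) ✓
  (7,8) → (φ(7),φ(8)) = (0,9) ∈ E(G2) ✓
  (7,9) → (φ(7),φ(9)) = (2,9) ∈ E(G2) ✓
  (8,9) → (φ(8),φ(9)) = (0,2) ∈ E(G2) ✓
All 20 edges of G1 map to edges of G2, and |E(G1)| = |E(G2)| = 20, so φ is a bijection on edges as well as vertices. Hence G1 ≅ G2.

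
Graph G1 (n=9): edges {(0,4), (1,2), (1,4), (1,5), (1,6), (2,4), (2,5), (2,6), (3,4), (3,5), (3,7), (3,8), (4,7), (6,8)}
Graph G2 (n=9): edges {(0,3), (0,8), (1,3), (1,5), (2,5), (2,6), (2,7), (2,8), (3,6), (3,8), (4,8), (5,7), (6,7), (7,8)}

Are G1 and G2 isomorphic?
Yes, isomorphic

The graphs are isomorphic.
One valid mapping φ: V(G1) → V(G2): 0→4, 1→7, 2→2, 3→3, 4→8, 5→6, 6→5, 7→0, 8→1

Verify φ preserves adjacency — for each edge of G1, its image is an edge of G2:
  (0,4) → (φ(0),φ(4)) = (4,8) ∈ E(G2) ✓
  (1,2) → (φ(1),φ(2)) = (2,7) ∈ E(G2) ✓
  (1,4) → (φ(1),φ(4)) = (7,8) ∈ E(G2) ✓
  (1,5) → (φ(1),φ(5)) = (6,7) ∈ E(G2) ✓
  (1,6) → (φ(1),φ(6)) = (5,7) ∈ E(G2) ✓
  (2,4) → (φ(2),φ(4)) = (2,8) ∈ E(G2) ✓
  (2,5) → (φ(2),φ(5)) = (2,6) ∈ E(G2) ✓
  (2,6) → (φ(2),φ(6)) = (2,5) ∈ E(G2) ✓
  (3,4) → (φ(3),φ(4)) = (3,8) ∈ E(G2) ✓
  (3,5) → (φ(3),φ(5)) = (3,6) ∈ E(G2) ✓
  (3,7) → (φ(3),φ(7)) = (0,3) ∈ E(G2) ✓
  (3,8) → (φ(3),φ(8)) = (1,3) ∈ E(G2) ✓
  (4,7) → (φ(4),φ(7)) = (0,8) ∈ E(G2) ✓
  (6,8) → (φ(6),φ(8)) = (1,5) ∈ E(G2) ✓
All 14 edges of G1 map to edges of G2, and |E(G1)| = |E(G2)| = 14, so φ is a bijection on edges as well as vertices. Hence G1 ≅ G2.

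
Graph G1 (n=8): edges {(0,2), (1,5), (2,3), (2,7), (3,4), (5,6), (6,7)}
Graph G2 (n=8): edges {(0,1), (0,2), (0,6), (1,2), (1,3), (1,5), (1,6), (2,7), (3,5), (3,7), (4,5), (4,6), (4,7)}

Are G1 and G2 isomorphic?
No, not isomorphic

The graphs are NOT isomorphic.

Degrees in G1: deg(0)=1, deg(1)=1, deg(2)=3, deg(3)=2, deg(4)=1, deg(5)=2, deg(6)=2, deg(7)=2.
Sorted degree sequence of G1: [3, 2, 2, 2, 2, 1, 1, 1].
Degrees in G2: deg(0)=3, deg(1)=5, deg(2)=3, deg(3)=3, deg(4)=3, deg(5)=3, deg(6)=3, deg(7)=3.
Sorted degree sequence of G2: [5, 3, 3, 3, 3, 3, 3, 3].
The (sorted) degree sequence is an isomorphism invariant, so since G1 and G2 have different degree sequences they cannot be isomorphic.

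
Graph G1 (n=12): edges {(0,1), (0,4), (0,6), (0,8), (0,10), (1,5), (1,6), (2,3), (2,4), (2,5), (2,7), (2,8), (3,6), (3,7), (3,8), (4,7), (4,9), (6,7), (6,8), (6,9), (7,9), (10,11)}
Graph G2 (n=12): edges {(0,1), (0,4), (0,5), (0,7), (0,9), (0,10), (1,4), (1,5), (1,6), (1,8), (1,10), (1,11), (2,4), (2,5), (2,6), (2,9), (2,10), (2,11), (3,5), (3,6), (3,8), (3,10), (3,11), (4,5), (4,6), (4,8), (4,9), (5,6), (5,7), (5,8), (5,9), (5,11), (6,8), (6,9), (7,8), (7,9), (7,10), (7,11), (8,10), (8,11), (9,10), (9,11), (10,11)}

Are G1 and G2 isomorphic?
No, not isomorphic

The graphs are NOT isomorphic.

Degrees in G1: deg(0)=5, deg(1)=3, deg(2)=5, deg(3)=4, deg(4)=4, deg(5)=2, deg(6)=6, deg(7)=5, deg(8)=4, deg(9)=3, deg(10)=2, deg(11)=1.
Sorted degree sequence of G1: [6, 5, 5, 5, 4, 4, 4, 3, 3, 2, 2, 1].
Degrees in G2: deg(0)=6, deg(1)=7, deg(2)=6, deg(3)=5, deg(4)=7, deg(5)=10, deg(6)=7, deg(7)=6, deg(8)=8, deg(9)=8, deg(10)=8, deg(11)=8.
Sorted degree sequence of G2: [10, 8, 8, 8, 8, 7, 7, 7, 6, 6, 6, 5].
The (sorted) degree sequence is an isomorphism invariant, so since G1 and G2 have different degree sequences they cannot be isomorphic.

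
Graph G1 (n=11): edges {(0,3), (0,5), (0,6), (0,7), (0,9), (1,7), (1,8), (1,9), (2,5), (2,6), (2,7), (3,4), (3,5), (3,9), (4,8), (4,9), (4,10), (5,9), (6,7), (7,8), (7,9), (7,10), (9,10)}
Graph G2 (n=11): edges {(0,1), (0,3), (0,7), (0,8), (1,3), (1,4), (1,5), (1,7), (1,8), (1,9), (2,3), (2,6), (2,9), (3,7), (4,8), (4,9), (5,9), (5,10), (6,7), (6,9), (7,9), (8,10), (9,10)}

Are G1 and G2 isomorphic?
Yes, isomorphic

The graphs are isomorphic.
One valid mapping φ: V(G1) → V(G2): 0→7, 1→5, 2→2, 3→0, 4→8, 5→3, 6→6, 7→9, 8→10, 9→1, 10→4

Verify φ preserves adjacency — for each edge of G1, its image is an edge of G2:
  (0,3) → (φ(0),φ(3)) = (0,7) ∈ E(G2) ✓
  (0,5) → (φ(0),φ(5)) = (3,7) ∈ E(G2) ✓
  (0,6) → (φ(0),φ(6)) = (6,7) ∈ E(G2) ✓
  (0,7) → (φ(0),φ(7)) = (7,9) ∈ E(G2) ✓
  (0,9) → (φ(0),φ(9)) = (1,7) ∈ E(G2) ✓
  (1,7) → (φ(1),φ(7)) = (5,9) ∈ E(G2) ✓
  (1,8) → (φ(1),φ(8)) = (5,10) ∈ E(G2) ✓
  (1,9) → (φ(1),φ(9)) = (1,5) ∈ E(G2) ✓
  (2,5) → (φ(2),φ(5)) = (2,3) ∈ E(G2) ✓
  (2,6) → (φ(2),φ(6)) = (2,6) ∈ E(G2) ✓
  (2,7) → (φ(2),φ(7)) = (2,9) ∈ E(G2) ✓
  (3,4) → (φ(3),φ(4)) = (0,8) ∈ E(G2) ✓
  (3,5) → (φ(3),φ(5)) = (0,3) ∈ E(G2) ✓
  (3,9) → (φ(3),φ(9)) = (0,1) ∈ E(G2) ✓
  (4,8) → (φ(4),φ(8)) = (8,10) ∈ E(G2) ✓
  (4,9) → (φ(4),φ(9)) = (1,8) ∈ E(G2) ✓
  (4,10) → (φ(4),φ(10)) = (4,8) ∈ E(G2) ✓
  (5,9) → (φ(5),φ(9)) = (1,3) ∈ E(G2) ✓
  (6,7) → (φ(6),φ(7)) = (6,9) ∈ E(G2) ✓
  (7,8) → (φ(7),φ(8)) = (9,10) ∈ E(G2) ✓
  (7,9) → (φ(7),φ(9)) = (1,9) ∈ E(G2) ✓
  (7,10) → (φ(7),φ(10)) = (4,9) ∈ E(G2) ✓
  (9,10) → (φ(9),φ(10)) = (1,4) ∈ E(G2) ✓
All 23 edges of G1 map to edges of G2, and |E(G1)| = |E(G2)| = 23, so φ is a bijection on edges as well as vertices. Hence G1 ≅ G2.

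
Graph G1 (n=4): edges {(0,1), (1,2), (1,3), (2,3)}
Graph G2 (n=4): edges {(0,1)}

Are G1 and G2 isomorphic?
No, not isomorphic

The graphs are NOT isomorphic.

Connected components of G1: 1 component(s) with vertex sets [[0, 1, 2, 3]], sizes [4].
Connected components of G2: 3 component(s) with vertex sets [[2], [3], [0, 1]], sizes [1, 1, 2].
The number of connected components (and the multiset of component sizes) is an isomorphism invariant — an isomorphism maps each component of G1 bijectively onto a component of G2. Since G1 has 1 component(s) and G2 has 3, they cannot be isomorphic.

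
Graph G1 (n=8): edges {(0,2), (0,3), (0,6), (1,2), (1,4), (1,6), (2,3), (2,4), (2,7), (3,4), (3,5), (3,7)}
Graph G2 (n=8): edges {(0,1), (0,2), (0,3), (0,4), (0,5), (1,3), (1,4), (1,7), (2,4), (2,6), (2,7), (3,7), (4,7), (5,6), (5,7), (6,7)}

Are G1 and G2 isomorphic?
No, not isomorphic

The graphs are NOT isomorphic.

Counting triangles (3-cliques): G1 has 4, G2 has 8.
Triangle count is an isomorphism invariant, so differing triangle counts rule out isomorphism.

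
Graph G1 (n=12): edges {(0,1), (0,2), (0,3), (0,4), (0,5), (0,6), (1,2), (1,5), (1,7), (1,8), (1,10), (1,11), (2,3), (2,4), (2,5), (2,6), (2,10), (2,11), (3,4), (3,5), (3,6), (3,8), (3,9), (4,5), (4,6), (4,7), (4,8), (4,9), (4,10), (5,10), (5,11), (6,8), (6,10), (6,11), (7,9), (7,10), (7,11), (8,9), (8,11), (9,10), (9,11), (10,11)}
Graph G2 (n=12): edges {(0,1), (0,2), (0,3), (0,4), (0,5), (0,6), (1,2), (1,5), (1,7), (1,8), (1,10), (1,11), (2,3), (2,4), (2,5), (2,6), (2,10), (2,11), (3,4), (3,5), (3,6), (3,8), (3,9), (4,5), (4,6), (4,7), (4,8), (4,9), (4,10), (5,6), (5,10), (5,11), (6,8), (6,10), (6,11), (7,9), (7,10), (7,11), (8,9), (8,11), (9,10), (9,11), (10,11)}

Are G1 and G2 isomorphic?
No, not isomorphic

The graphs are NOT isomorphic.

Counting edges: G1 has 42 edge(s); G2 has 43 edge(s).
Edge count is an isomorphism invariant (a bijection on vertices induces a bijection on edges), so differing edge counts rule out isomorphism.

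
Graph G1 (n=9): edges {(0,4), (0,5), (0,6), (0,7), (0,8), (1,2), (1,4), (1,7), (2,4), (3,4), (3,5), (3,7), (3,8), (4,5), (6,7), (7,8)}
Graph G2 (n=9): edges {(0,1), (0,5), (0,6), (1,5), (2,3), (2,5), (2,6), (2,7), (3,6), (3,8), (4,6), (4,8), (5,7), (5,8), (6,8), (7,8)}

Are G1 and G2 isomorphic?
Yes, isomorphic

The graphs are isomorphic.
One valid mapping φ: V(G1) → V(G2): 0→8, 1→0, 2→1, 3→2, 4→5, 5→7, 6→4, 7→6, 8→3

Verify φ preserves adjacency — for each edge of G1, its image is an edge of G2:
  (0,4) → (φ(0),φ(4)) = (5,8) ∈ E(G2) ✓
  (0,5) → (φ(0),φ(5)) = (7,8) ∈ E(G2) ✓
  (0,6) → (φ(0),φ(6)) = (4,8) ∈ E(G2) ✓
  (0,7) → (φ(0),φ(7)) = (6,8) ∈ E(G2) ✓
  (0,8) → (φ(0),φ(8)) = (3,8) ∈ E(G2) ✓
  (1,2) → (φ(1),φ(2)) = (0,1) ∈ E(G2) ✓
  (1,4) → (φ(1),φ(4)) = (0,5) ∈ E(G2) ✓
  (1,7) → (φ(1),φ(7)) = (0,6) ∈ E(G2) ✓
  (2,4) → (φ(2),φ(4)) = (1,5) ∈ E(G2) ✓
  (3,4) → (φ(3),φ(4)) = (2,5) ∈ E(G2) ✓
  (3,5) → (φ(3),φ(5)) = (2,7) ∈ E(G2) ✓
  (3,7) → (φ(3),φ(7)) = (2,6) ∈ E(G2) ✓
  (3,8) → (φ(3),φ(8)) = (2,3) ∈ E(G2) ✓
  (4,5) → (φ(4),φ(5)) = (5,7) ∈ E(G2) ✓
  (6,7) → (φ(6),φ(7)) = (4,6) ∈ E(G2) ✓
  (7,8) → (φ(7),φ(8)) = (3,6) ∈ E(G2) ✓
All 16 edges of G1 map to edges of G2, and |E(G1)| = |E(G2)| = 16, so φ is a bijection on edges as well as vertices. Hence G1 ≅ G2.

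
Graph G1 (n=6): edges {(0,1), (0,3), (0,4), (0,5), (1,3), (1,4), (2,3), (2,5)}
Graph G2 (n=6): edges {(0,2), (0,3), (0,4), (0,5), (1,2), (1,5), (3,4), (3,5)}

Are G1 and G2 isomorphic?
Yes, isomorphic

The graphs are isomorphic.
One valid mapping φ: V(G1) → V(G2): 0→0, 1→3, 2→1, 3→5, 4→4, 5→2

Verify φ preserves adjacency — for each edge of G1, its image is an edge of G2:
  (0,1) → (φ(0),φ(1)) = (0,3) ∈ E(G2) ✓
  (0,3) → (φ(0),φ(3)) = (0,5) ∈ E(G2) ✓
  (0,4) → (φ(0),φ(4)) = (0,4) ∈ E(G2) ✓
  (0,5) → (φ(0),φ(5)) = (0,2) ∈ E(G2) ✓
  (1,3) → (φ(1),φ(3)) = (3,5) ∈ E(G2) ✓
  (1,4) → (φ(1),φ(4)) = (3,4) ∈ E(G2) ✓
  (2,3) → (φ(2),φ(3)) = (1,5) ∈ E(G2) ✓
  (2,5) → (φ(2),φ(5)) = (1,2) ∈ E(G2) ✓
All 8 edges of G1 map to edges of G2, and |E(G1)| = |E(G2)| = 8, so φ is a bijection on edges as well as vertices. Hence G1 ≅ G2.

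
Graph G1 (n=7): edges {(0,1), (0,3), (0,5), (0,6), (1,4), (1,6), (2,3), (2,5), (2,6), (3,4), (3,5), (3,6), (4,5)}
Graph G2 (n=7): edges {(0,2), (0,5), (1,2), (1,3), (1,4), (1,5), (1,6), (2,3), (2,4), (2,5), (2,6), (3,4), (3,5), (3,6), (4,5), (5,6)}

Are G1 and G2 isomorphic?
No, not isomorphic

The graphs are NOT isomorphic.

Counting triangles (3-cliques): G1 has 6, G2 has 17.
Triangle count is an isomorphism invariant, so differing triangle counts rule out isomorphism.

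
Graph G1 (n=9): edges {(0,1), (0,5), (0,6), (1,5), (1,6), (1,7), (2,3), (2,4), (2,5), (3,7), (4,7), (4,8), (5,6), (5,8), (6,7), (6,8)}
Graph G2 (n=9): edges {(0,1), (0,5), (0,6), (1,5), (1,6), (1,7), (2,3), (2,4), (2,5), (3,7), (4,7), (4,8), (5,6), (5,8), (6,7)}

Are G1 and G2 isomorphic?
No, not isomorphic

The graphs are NOT isomorphic.

Counting edges: G1 has 16 edge(s); G2 has 15 edge(s).
Edge count is an isomorphism invariant (a bijection on vertices induces a bijection on edges), so differing edge counts rule out isomorphism.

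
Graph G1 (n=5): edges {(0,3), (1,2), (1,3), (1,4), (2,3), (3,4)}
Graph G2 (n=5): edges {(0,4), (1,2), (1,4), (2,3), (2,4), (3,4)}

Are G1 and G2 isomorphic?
Yes, isomorphic

The graphs are isomorphic.
One valid mapping φ: V(G1) → V(G2): 0→0, 1→2, 2→1, 3→4, 4→3

Verify φ preserves adjacency — for each edge of G1, its image is an edge of G2:
  (0,3) → (φ(0),φ(3)) = (0,4) ∈ E(G2) ✓
  (1,2) → (φ(1),φ(2)) = (1,2) ∈ E(G2) ✓
  (1,3) → (φ(1),φ(3)) = (2,4) ∈ E(G2) ✓
  (1,4) → (φ(1),φ(4)) = (2,3) ∈ E(G2) ✓
  (2,3) → (φ(2),φ(3)) = (1,4) ∈ E(G2) ✓
  (3,4) → (φ(3),φ(4)) = (3,4) ∈ E(G2) ✓
All 6 edges of G1 map to edges of G2, and |E(G1)| = |E(G2)| = 6, so φ is a bijection on edges as well as vertices. Hence G1 ≅ G2.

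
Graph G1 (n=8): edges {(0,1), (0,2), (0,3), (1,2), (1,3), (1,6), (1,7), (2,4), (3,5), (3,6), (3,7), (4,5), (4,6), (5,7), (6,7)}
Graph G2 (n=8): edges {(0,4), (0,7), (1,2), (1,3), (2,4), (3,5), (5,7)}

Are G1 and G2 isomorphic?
No, not isomorphic

The graphs are NOT isomorphic.

Connected components of G1: 1 component(s) with vertex sets [[0, 1, 2, 3, 4, 5, 6, 7]], sizes [8].
Connected components of G2: 2 component(s) with vertex sets [[6], [0, 1, 2, 3, 4, 5, 7]], sizes [1, 7].
The number of connected components (and the multiset of component sizes) is an isomorphism invariant — an isomorphism maps each component of G1 bijectively onto a component of G2. Since G1 has 1 component(s) and G2 has 2, they cannot be isomorphic.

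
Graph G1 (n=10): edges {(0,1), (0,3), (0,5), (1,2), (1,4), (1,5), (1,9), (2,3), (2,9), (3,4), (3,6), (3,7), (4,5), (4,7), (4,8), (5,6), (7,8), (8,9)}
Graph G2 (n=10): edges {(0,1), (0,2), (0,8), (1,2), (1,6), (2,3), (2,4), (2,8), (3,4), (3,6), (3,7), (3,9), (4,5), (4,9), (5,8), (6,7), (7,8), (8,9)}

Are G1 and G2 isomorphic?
Yes, isomorphic

The graphs are isomorphic.
One valid mapping φ: V(G1) → V(G2): 0→9, 1→3, 2→7, 3→8, 4→2, 5→4, 6→5, 7→0, 8→1, 9→6

Verify φ preserves adjacency — for each edge of G1, its image is an edge of G2:
  (0,1) → (φ(0),φ(1)) = (3,9) ∈ E(G2) ✓
  (0,3) → (φ(0),φ(3)) = (8,9) ∈ E(G2) ✓
  (0,5) → (φ(0),φ(5)) = (4,9) ∈ E(G2) ✓
  (1,2) → (φ(1),φ(2)) = (3,7) ∈ E(G2) ✓
  (1,4) → (φ(1),φ(4)) = (2,3) ∈ E(G2) ✓
  (1,5) → (φ(1),φ(5)) = (3,4) ∈ E(G2) ✓
  (1,9) → (φ(1),φ(9)) = (3,6) ∈ E(G2) ✓
  (2,3) → (φ(2),φ(3)) = (7,8) ∈ E(G2) ✓
  (2,9) → (φ(2),φ(9)) = (6,7) ∈ E(G2) ✓
  (3,4) → (φ(3),φ(4)) = (2,8) ∈ E(G2) ✓
  (3,6) → (φ(3),φ(6)) = (5,8) ∈ E(G2) ✓
  (3,7) → (φ(3),φ(7)) = (0,8) ∈ E(G2) ✓
  (4,5) → (φ(4),φ(5)) = (2,4) ∈ E(G2) ✓
  (4,7) → (φ(4),φ(7)) = (0,2) ∈ E(G2) ✓
  (4,8) → (φ(4),φ(8)) = (1,2) ∈ E(G2) ✓
  (5,6) → (φ(5),φ(6)) = (4,5) ∈ E(G2) ✓
  (7,8) → (φ(7),φ(8)) = (0,1) ∈ E(G2) ✓
  (8,9) → (φ(8),φ(9)) = (1,6) ∈ E(G2) ✓
All 18 edges of G1 map to edges of G2, and |E(G1)| = |E(G2)| = 18, so φ is a bijection on edges as well as vertices. Hence G1 ≅ G2.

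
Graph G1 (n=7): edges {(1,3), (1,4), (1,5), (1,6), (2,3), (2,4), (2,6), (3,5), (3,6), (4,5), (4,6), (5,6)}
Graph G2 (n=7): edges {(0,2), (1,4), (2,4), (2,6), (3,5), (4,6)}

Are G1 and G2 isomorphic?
No, not isomorphic

The graphs are NOT isomorphic.

Degrees in G1: deg(0)=0, deg(1)=4, deg(2)=3, deg(3)=4, deg(4)=4, deg(5)=4, deg(6)=5.
Sorted degree sequence of G1: [5, 4, 4, 4, 4, 3, 0].
Degrees in G2: deg(0)=1, deg(1)=1, deg(2)=3, deg(3)=1, deg(4)=3, deg(5)=1, deg(6)=2.
Sorted degree sequence of G2: [3, 3, 2, 1, 1, 1, 1].
The (sorted) degree sequence is an isomorphism invariant, so since G1 and G2 have different degree sequences they cannot be isomorphic.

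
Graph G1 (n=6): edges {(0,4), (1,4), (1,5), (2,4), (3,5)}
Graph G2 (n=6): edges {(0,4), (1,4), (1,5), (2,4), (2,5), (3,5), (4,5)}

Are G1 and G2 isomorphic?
No, not isomorphic

The graphs are NOT isomorphic.

Counting edges: G1 has 5 edge(s); G2 has 7 edge(s).
Edge count is an isomorphism invariant (a bijection on vertices induces a bijection on edges), so differing edge counts rule out isomorphism.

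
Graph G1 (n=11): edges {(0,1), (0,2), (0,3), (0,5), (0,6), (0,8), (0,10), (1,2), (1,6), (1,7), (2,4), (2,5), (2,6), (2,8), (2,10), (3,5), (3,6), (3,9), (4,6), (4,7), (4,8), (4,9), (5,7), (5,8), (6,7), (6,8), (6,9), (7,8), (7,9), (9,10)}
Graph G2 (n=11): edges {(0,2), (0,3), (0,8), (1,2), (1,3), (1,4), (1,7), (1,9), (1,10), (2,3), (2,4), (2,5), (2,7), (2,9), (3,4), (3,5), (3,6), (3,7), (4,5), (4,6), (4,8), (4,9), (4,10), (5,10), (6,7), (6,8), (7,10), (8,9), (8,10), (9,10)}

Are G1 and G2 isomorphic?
Yes, isomorphic

The graphs are isomorphic.
One valid mapping φ: V(G1) → V(G2): 0→3, 1→5, 2→2, 3→6, 4→9, 5→7, 6→4, 7→10, 8→1, 9→8, 10→0

Verify φ preserves adjacency — for each edge of G1, its image is an edge of G2:
  (0,1) → (φ(0),φ(1)) = (3,5) ∈ E(G2) ✓
  (0,2) → (φ(0),φ(2)) = (2,3) ∈ E(G2) ✓
  (0,3) → (φ(0),φ(3)) = (3,6) ∈ E(G2) ✓
  (0,5) → (φ(0),φ(5)) = (3,7) ∈ E(G2) ✓
  (0,6) → (φ(0),φ(6)) = (3,4) ∈ E(G2) ✓
  (0,8) → (φ(0),φ(8)) = (1,3) ∈ E(G2) ✓
  (0,10) → (φ(0),φ(10)) = (0,3) ∈ E(G2) ✓
  (1,2) → (φ(1),φ(2)) = (2,5) ∈ E(G2) ✓
  (1,6) → (φ(1),φ(6)) = (4,5) ∈ E(G2) ✓
  (1,7) → (φ(1),φ(7)) = (5,10) ∈ E(G2) ✓
  (2,4) → (φ(2),φ(4)) = (2,9) ∈ E(G2) ✓
  (2,5) → (φ(2),φ(5)) = (2,7) ∈ E(G2) ✓
  (2,6) → (φ(2),φ(6)) = (2,4) ∈ E(G2) ✓
  (2,8) → (φ(2),φ(8)) = (1,2) ∈ E(G2) ✓
  (2,10) → (φ(2),φ(10)) = (0,2) ∈ E(G2) ✓
  (3,5) → (φ(3),φ(5)) = (6,7) ∈ E(G2) ✓
  (3,6) → (φ(3),φ(6)) = (4,6) ∈ E(G2) ✓
  (3,9) → (φ(3),φ(9)) = (6,8) ∈ E(G2) ✓
  (4,6) → (φ(4),φ(6)) = (4,9) ∈ E(G2) ✓
  (4,7) → (φ(4),φ(7)) = (9,10) ∈ E(G2) ✓
  (4,8) → (φ(4),φ(8)) = (1,9) ∈ E(G2) ✓
  (4,9) → (φ(4),φ(9)) = (8,9) ∈ E(G2) ✓
  (5,7) → (φ(5),φ(7)) = (7,10) ∈ E(G2) ✓
  (5,8) → (φ(5),φ(8)) = (1,7) ∈ E(G2) ✓
  (6,7) → (φ(6),φ(7)) = (4,10) ∈ E(G2) ✓
  (6,8) → (φ(6),φ(8)) = (1,4) ∈ E(G2) ✓
  (6,9) → (φ(6),φ(9)) = (4,8) ∈ E(G2) ✓
  (7,8) → (φ(7),φ(8)) = (1,10) ∈ E(G2) ✓
  (7,9) → (φ(7),φ(9)) = (8,10) ∈ E(G2) ✓
  (9,10) → (φ(9),φ(10)) = (0,8) ∈ E(G2) ✓
All 30 edges of G1 map to edges of G2, and |E(G1)| = |E(G2)| = 30, so φ is a bijection on edges as well as vertices. Hence G1 ≅ G2.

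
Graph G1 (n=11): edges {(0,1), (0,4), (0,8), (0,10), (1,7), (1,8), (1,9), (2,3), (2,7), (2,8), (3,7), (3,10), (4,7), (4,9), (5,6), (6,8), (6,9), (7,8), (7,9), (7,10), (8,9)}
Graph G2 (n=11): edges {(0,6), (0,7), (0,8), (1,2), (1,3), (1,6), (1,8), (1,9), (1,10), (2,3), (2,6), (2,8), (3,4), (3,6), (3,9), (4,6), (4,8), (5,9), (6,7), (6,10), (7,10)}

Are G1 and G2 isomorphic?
Yes, isomorphic

The graphs are isomorphic.
One valid mapping φ: V(G1) → V(G2): 0→8, 1→2, 2→10, 3→7, 4→4, 5→5, 6→9, 7→6, 8→1, 9→3, 10→0

Verify φ preserves adjacency — for each edge of G1, its image is an edge of G2:
  (0,1) → (φ(0),φ(1)) = (2,8) ∈ E(G2) ✓
  (0,4) → (φ(0),φ(4)) = (4,8) ∈ E(G2) ✓
  (0,8) → (φ(0),φ(8)) = (1,8) ∈ E(G2) ✓
  (0,10) → (φ(0),φ(10)) = (0,8) ∈ E(G2) ✓
  (1,7) → (φ(1),φ(7)) = (2,6) ∈ E(G2) ✓
  (1,8) → (φ(1),φ(8)) = (1,2) ∈ E(G2) ✓
  (1,9) → (φ(1),φ(9)) = (2,3) ∈ E(G2) ✓
  (2,3) → (φ(2),φ(3)) = (7,10) ∈ E(G2) ✓
  (2,7) → (φ(2),φ(7)) = (6,10) ∈ E(G2) ✓
  (2,8) → (φ(2),φ(8)) = (1,10) ∈ E(G2) ✓
  (3,7) → (φ(3),φ(7)) = (6,7) ∈ E(G2) ✓
  (3,10) → (φ(3),φ(10)) = (0,7) ∈ E(G2) ✓
  (4,7) → (φ(4),φ(7)) = (4,6) ∈ E(G2) ✓
  (4,9) → (φ(4),φ(9)) = (3,4) ∈ E(G2) ✓
  (5,6) → (φ(5),φ(6)) = (5,9) ∈ E(G2) ✓
  (6,8) → (φ(6),φ(8)) = (1,9) ∈ E(G2) ✓
  (6,9) → (φ(6),φ(9)) = (3,9) ∈ E(G2) ✓
  (7,8) → (φ(7),φ(8)) = (1,6) ∈ E(G2) ✓
  (7,9) → (φ(7),φ(9)) = (3,6) ∈ E(G2) ✓
  (7,10) → (φ(7),φ(10)) = (0,6) ∈ E(G2) ✓
  (8,9) → (φ(8),φ(9)) = (1,3) ∈ E(G2) ✓
All 21 edges of G1 map to edges of G2, and |E(G1)| = |E(G2)| = 21, so φ is a bijection on edges as well as vertices. Hence G1 ≅ G2.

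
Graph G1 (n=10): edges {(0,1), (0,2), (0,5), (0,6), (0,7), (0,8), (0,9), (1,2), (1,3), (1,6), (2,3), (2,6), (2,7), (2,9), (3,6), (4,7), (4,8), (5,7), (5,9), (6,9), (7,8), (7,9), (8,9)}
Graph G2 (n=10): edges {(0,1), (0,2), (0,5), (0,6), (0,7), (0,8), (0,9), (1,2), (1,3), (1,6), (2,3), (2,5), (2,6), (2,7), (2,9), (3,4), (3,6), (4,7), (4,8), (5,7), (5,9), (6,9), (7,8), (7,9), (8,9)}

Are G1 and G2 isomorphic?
No, not isomorphic

The graphs are NOT isomorphic.

Counting edges: G1 has 23 edge(s); G2 has 25 edge(s).
Edge count is an isomorphism invariant (a bijection on vertices induces a bijection on edges), so differing edge counts rule out isomorphism.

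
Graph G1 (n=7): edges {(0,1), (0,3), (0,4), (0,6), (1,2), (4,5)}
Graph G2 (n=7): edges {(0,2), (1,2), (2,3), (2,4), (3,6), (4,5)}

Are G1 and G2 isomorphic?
Yes, isomorphic

The graphs are isomorphic.
One valid mapping φ: V(G1) → V(G2): 0→2, 1→3, 2→6, 3→1, 4→4, 5→5, 6→0

Verify φ preserves adjacency — for each edge of G1, its image is an edge of G2:
  (0,1) → (φ(0),φ(1)) = (2,3) ∈ E(G2) ✓
  (0,3) → (φ(0),φ(3)) = (1,2) ∈ E(G2) ✓
  (0,4) → (φ(0),φ(4)) = (2,4) ∈ E(G2) ✓
  (0,6) → (φ(0),φ(6)) = (0,2) ∈ E(G2) ✓
  (1,2) → (φ(1),φ(2)) = (3,6) ∈ E(G2) ✓
  (4,5) → (φ(4),φ(5)) = (4,5) ∈ E(G2) ✓
All 6 edges of G1 map to edges of G2, and |E(G1)| = |E(G2)| = 6, so φ is a bijection on edges as well as vertices. Hence G1 ≅ G2.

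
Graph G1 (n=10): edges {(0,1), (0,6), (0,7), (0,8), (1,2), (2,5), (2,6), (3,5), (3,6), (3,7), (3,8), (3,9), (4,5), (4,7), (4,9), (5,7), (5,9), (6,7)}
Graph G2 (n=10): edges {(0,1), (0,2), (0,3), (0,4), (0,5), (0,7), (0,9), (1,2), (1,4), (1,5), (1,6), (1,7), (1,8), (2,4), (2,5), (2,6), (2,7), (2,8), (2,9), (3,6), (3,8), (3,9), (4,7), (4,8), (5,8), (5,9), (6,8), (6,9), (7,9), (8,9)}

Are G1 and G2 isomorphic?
No, not isomorphic

The graphs are NOT isomorphic.

Counting triangles (3-cliques): G1 has 6, G2 has 34.
Triangle count is an isomorphism invariant, so differing triangle counts rule out isomorphism.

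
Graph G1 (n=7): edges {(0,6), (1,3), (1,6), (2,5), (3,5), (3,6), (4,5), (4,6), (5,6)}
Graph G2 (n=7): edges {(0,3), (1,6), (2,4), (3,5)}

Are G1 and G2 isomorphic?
No, not isomorphic

The graphs are NOT isomorphic.

Connected components of G1: 1 component(s) with vertex sets [[0, 1, 2, 3, 4, 5, 6]], sizes [7].
Connected components of G2: 3 component(s) with vertex sets [[1, 6], [2, 4], [0, 3, 5]], sizes [2, 2, 3].
The number of connected components (and the multiset of component sizes) is an isomorphism invariant — an isomorphism maps each component of G1 bijectively onto a component of G2. Since G1 has 1 component(s) and G2 has 3, they cannot be isomorphic.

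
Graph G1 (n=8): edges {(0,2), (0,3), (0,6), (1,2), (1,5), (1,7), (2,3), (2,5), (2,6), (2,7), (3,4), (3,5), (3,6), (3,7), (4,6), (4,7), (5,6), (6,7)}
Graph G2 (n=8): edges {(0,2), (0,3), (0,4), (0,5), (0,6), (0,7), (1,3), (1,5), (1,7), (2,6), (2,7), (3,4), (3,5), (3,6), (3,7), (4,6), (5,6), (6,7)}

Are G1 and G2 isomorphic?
Yes, isomorphic

The graphs are isomorphic.
One valid mapping φ: V(G1) → V(G2): 0→4, 1→1, 2→3, 3→0, 4→2, 5→5, 6→6, 7→7

Verify φ preserves adjacency — for each edge of G1, its image is an edge of G2:
  (0,2) → (φ(0),φ(2)) = (3,4) ∈ E(G2) ✓
  (0,3) → (φ(0),φ(3)) = (0,4) ∈ E(G2) ✓
  (0,6) → (φ(0),φ(6)) = (4,6) ∈ E(G2) ✓
  (1,2) → (φ(1),φ(2)) = (1,3) ∈ E(G2) ✓
  (1,5) → (φ(1),φ(5)) = (1,5) ∈ E(G2) ✓
  (1,7) → (φ(1),φ(7)) = (1,7) ∈ E(G2) ✓
  (2,3) → (φ(2),φ(3)) = (0,3) ∈ E(G2) ✓
  (2,5) → (φ(2),φ(5)) = (3,5) ∈ E(G2) ✓
  (2,6) → (φ(2),φ(6)) = (3,6) ∈ E(G2) ✓
  (2,7) → (φ(2),φ(7)) = (3,7) ∈ E(G2) ✓
  (3,4) → (φ(3),φ(4)) = (0,2) ∈ E(G2) ✓
  (3,5) → (φ(3),φ(5)) = (0,5) ∈ E(G2) ✓
  (3,6) → (φ(3),φ(6)) = (0,6) ∈ E(G2) ✓
  (3,7) → (φ(3),φ(7)) = (0,7) ∈ E(G2) ✓
  (4,6) → (φ(4),φ(6)) = (2,6) ∈ E(G2) ✓
  (4,7) → (φ(4),φ(7)) = (2,7) ∈ E(G2) ✓
  (5,6) → (φ(5),φ(6)) = (5,6) ∈ E(G2) ✓
  (6,7) → (φ(6),φ(7)) = (6,7) ∈ E(G2) ✓
All 18 edges of G1 map to edges of G2, and |E(G1)| = |E(G2)| = 18, so φ is a bijection on edges as well as vertices. Hence G1 ≅ G2.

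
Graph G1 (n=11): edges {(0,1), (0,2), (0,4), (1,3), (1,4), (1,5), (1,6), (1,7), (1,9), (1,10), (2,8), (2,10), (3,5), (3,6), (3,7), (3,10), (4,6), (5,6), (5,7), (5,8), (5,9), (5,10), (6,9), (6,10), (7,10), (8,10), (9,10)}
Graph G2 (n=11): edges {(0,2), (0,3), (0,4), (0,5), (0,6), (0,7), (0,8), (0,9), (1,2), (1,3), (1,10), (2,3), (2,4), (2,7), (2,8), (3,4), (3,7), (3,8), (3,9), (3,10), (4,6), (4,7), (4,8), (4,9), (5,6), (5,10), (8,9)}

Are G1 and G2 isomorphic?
Yes, isomorphic

The graphs are isomorphic.
One valid mapping φ: V(G1) → V(G2): 0→10, 1→3, 2→5, 3→8, 4→1, 5→4, 6→2, 7→9, 8→6, 9→7, 10→0

Verify φ preserves adjacency — for each edge of G1, its image is an edge of G2:
  (0,1) → (φ(0),φ(1)) = (3,10) ∈ E(G2) ✓
  (0,2) → (φ(0),φ(2)) = (5,10) ∈ E(G2) ✓
  (0,4) → (φ(0),φ(4)) = (1,10) ∈ E(G2) ✓
  (1,3) → (φ(1),φ(3)) = (3,8) ∈ E(G2) ✓
  (1,4) → (φ(1),φ(4)) = (1,3) ∈ E(G2) ✓
  (1,5) → (φ(1),φ(5)) = (3,4) ∈ E(G2) ✓
  (1,6) → (φ(1),φ(6)) = (2,3) ∈ E(G2) ✓
  (1,7) → (φ(1),φ(7)) = (3,9) ∈ E(G2) ✓
  (1,9) → (φ(1),φ(9)) = (3,7) ∈ E(G2) ✓
  (1,10) → (φ(1),φ(10)) = (0,3) ∈ E(G2) ✓
  (2,8) → (φ(2),φ(8)) = (5,6) ∈ E(G2) ✓
  (2,10) → (φ(2),φ(10)) = (0,5) ∈ E(G2) ✓
  (3,5) → (φ(3),φ(5)) = (4,8) ∈ E(G2) ✓
  (3,6) → (φ(3),φ(6)) = (2,8) ∈ E(G2) ✓
  (3,7) → (φ(3),φ(7)) = (8,9) ∈ E(G2) ✓
  (3,10) → (φ(3),φ(10)) = (0,8) ∈ E(G2) ✓
  (4,6) → (φ(4),φ(6)) = (1,2) ∈ E(G2) ✓
  (5,6) → (φ(5),φ(6)) = (2,4) ∈ E(G2) ✓
  (5,7) → (φ(5),φ(7)) = (4,9) ∈ E(G2) ✓
  (5,8) → (φ(5),φ(8)) = (4,6) ∈ E(G2) ✓
  (5,9) → (φ(5),φ(9)) = (4,7) ∈ E(G2) ✓
  (5,10) → (φ(5),φ(10)) = (0,4) ∈ E(G2) ✓
  (6,9) → (φ(6),φ(9)) = (2,7) ∈ E(G2) ✓
  (6,10) → (φ(6),φ(10)) = (0,2) ∈ E(G2) ✓
  (7,10) → (φ(7),φ(10)) = (0,9) ∈ E(G2) ✓
  (8,10) → (φ(8),φ(10)) = (0,6) ∈ E(G2) ✓
  (9,10) → (φ(9),φ(10)) = (0,7) ∈ E(G2) ✓
All 27 edges of G1 map to edges of G2, and |E(G1)| = |E(G2)| = 27, so φ is a bijection on edges as well as vertices. Hence G1 ≅ G2.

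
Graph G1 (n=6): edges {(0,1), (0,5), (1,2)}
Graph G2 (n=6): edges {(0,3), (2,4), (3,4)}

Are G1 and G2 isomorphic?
Yes, isomorphic

The graphs are isomorphic.
One valid mapping φ: V(G1) → V(G2): 0→4, 1→3, 2→0, 3→5, 4→1, 5→2

Verify φ preserves adjacency — for each edge of G1, its image is an edge of G2:
  (0,1) → (φ(0),φ(1)) = (3,4) ∈ E(G2) ✓
  (0,5) → (φ(0),φ(5)) = (2,4) ∈ E(G2) ✓
  (1,2) → (φ(1),φ(2)) = (0,3) ∈ E(G2) ✓
All 3 edges of G1 map to edges of G2, and |E(G1)| = |E(G2)| = 3, so φ is a bijection on edges as well as vertices. Hence G1 ≅ G2.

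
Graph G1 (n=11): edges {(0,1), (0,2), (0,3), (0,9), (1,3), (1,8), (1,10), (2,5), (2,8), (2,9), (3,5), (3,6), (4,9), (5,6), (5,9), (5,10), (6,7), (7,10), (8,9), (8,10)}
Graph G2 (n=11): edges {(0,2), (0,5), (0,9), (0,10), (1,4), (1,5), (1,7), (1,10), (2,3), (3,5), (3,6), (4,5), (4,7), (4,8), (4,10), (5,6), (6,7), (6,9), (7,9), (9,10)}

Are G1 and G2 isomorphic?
Yes, isomorphic

The graphs are isomorphic.
One valid mapping φ: V(G1) → V(G2): 0→7, 1→9, 2→1, 3→6, 4→8, 5→5, 6→3, 7→2, 8→10, 9→4, 10→0

Verify φ preserves adjacency — for each edge of G1, its image is an edge of G2:
  (0,1) → (φ(0),φ(1)) = (7,9) ∈ E(G2) ✓
  (0,2) → (φ(0),φ(2)) = (1,7) ∈ E(G2) ✓
  (0,3) → (φ(0),φ(3)) = (6,7) ∈ E(G2) ✓
  (0,9) → (φ(0),φ(9)) = (4,7) ∈ E(G2) ✓
  (1,3) → (φ(1),φ(3)) = (6,9) ∈ E(G2) ✓
  (1,8) → (φ(1),φ(8)) = (9,10) ∈ E(G2) ✓
  (1,10) → (φ(1),φ(10)) = (0,9) ∈ E(G2) ✓
  (2,5) → (φ(2),φ(5)) = (1,5) ∈ E(G2) ✓
  (2,8) → (φ(2),φ(8)) = (1,10) ∈ E(G2) ✓
  (2,9) → (φ(2),φ(9)) = (1,4) ∈ E(G2) ✓
  (3,5) → (φ(3),φ(5)) = (5,6) ∈ E(G2) ✓
  (3,6) → (φ(3),φ(6)) = (3,6) ∈ E(G2) ✓
  (4,9) → (φ(4),φ(9)) = (4,8) ∈ E(G2) ✓
  (5,6) → (φ(5),φ(6)) = (3,5) ∈ E(G2) ✓
  (5,9) → (φ(5),φ(9)) = (4,5) ∈ E(G2) ✓
  (5,10) → (φ(5),φ(10)) = (0,5) ∈ E(G2) ✓
  (6,7) → (φ(6),φ(7)) = (2,3) ∈ E(G2) ✓
  (7,10) → (φ(7),φ(10)) = (0,2) ∈ E(G2) ✓
  (8,9) → (φ(8),φ(9)) = (4,10) ∈ E(G2) ✓
  (8,10) → (φ(8),φ(10)) = (0,10) ∈ E(G2) ✓
All 20 edges of G1 map to edges of G2, and |E(G1)| = |E(G2)| = 20, so φ is a bijection on edges as well as vertices. Hence G1 ≅ G2.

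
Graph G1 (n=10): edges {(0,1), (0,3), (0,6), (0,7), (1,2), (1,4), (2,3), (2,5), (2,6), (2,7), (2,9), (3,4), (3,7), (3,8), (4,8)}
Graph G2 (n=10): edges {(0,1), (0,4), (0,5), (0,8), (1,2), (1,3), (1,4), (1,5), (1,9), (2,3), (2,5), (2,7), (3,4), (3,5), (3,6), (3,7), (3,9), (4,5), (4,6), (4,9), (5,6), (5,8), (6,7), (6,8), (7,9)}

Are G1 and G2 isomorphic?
No, not isomorphic

The graphs are NOT isomorphic.

Counting triangles (3-cliques): G1 has 3, G2 has 21.
Triangle count is an isomorphism invariant, so differing triangle counts rule out isomorphism.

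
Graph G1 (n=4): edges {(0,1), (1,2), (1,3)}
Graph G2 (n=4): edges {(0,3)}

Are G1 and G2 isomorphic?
No, not isomorphic

The graphs are NOT isomorphic.

Connected components of G1: 1 component(s) with vertex sets [[0, 1, 2, 3]], sizes [4].
Connected components of G2: 3 component(s) with vertex sets [[1], [2], [0, 3]], sizes [1, 1, 2].
The number of connected components (and the multiset of component sizes) is an isomorphism invariant — an isomorphism maps each component of G1 bijectively onto a component of G2. Since G1 has 1 component(s) and G2 has 3, they cannot be isomorphic.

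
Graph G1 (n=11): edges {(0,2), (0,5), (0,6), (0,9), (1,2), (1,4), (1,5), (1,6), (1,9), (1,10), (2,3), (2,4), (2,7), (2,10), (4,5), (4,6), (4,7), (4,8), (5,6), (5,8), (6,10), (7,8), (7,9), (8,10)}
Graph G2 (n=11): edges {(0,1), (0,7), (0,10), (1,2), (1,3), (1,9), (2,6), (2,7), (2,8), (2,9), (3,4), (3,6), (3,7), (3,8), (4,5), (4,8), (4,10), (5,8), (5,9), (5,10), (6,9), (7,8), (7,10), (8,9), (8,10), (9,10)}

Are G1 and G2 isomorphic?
No, not isomorphic

The graphs are NOT isomorphic.

Counting triangles (3-cliques): G1 has 11, G2 has 15.
Triangle count is an isomorphism invariant, so differing triangle counts rule out isomorphism.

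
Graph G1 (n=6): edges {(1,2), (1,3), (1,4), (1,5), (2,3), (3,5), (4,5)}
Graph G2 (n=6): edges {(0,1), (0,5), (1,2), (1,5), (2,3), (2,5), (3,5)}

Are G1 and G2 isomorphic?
Yes, isomorphic

The graphs are isomorphic.
One valid mapping φ: V(G1) → V(G2): 0→4, 1→5, 2→0, 3→1, 4→3, 5→2

Verify φ preserves adjacency — for each edge of G1, its image is an edge of G2:
  (1,2) → (φ(1),φ(2)) = (0,5) ∈ E(G2) ✓
  (1,3) → (φ(1),φ(3)) = (1,5) ∈ E(G2) ✓
  (1,4) → (φ(1),φ(4)) = (3,5) ∈ E(G2) ✓
  (1,5) → (φ(1),φ(5)) = (2,5) ∈ E(G2) ✓
  (2,3) → (φ(2),φ(3)) = (0,1) ∈ E(G2) ✓
  (3,5) → (φ(3),φ(5)) = (1,2) ∈ E(G2) ✓
  (4,5) → (φ(4),φ(5)) = (2,3) ∈ E(G2) ✓
All 7 edges of G1 map to edges of G2, and |E(G1)| = |E(G2)| = 7, so φ is a bijection on edges as well as vertices. Hence G1 ≅ G2.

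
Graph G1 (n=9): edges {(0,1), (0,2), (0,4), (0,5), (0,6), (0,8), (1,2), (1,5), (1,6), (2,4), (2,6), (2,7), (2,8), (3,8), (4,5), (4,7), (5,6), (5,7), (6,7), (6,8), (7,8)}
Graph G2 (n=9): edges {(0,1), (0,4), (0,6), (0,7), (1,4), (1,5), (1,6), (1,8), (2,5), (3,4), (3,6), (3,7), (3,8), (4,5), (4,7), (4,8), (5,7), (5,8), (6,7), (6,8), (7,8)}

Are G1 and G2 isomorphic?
Yes, isomorphic

The graphs are isomorphic.
One valid mapping φ: V(G1) → V(G2): 0→7, 1→3, 2→4, 3→2, 4→0, 5→6, 6→8, 7→1, 8→5

Verify φ preserves adjacency — for each edge of G1, its image is an edge of G2:
  (0,1) → (φ(0),φ(1)) = (3,7) ∈ E(G2) ✓
  (0,2) → (φ(0),φ(2)) = (4,7) ∈ E(G2) ✓
  (0,4) → (φ(0),φ(4)) = (0,7) ∈ E(G2) ✓
  (0,5) → (φ(0),φ(5)) = (6,7) ∈ E(G2) ✓
  (0,6) → (φ(0),φ(6)) = (7,8) ∈ E(G2) ✓
  (0,8) → (φ(0),φ(8)) = (5,7) ∈ E(G2) ✓
  (1,2) → (φ(1),φ(2)) = (3,4) ∈ E(G2) ✓
  (1,5) → (φ(1),φ(5)) = (3,6) ∈ E(G2) ✓
  (1,6) → (φ(1),φ(6)) = (3,8) ∈ E(G2) ✓
  (2,4) → (φ(2),φ(4)) = (0,4) ∈ E(G2) ✓
  (2,6) → (φ(2),φ(6)) = (4,8) ∈ E(G2) ✓
  (2,7) → (φ(2),φ(7)) = (1,4) ∈ E(G2) ✓
  (2,8) → (φ(2),φ(8)) = (4,5) ∈ E(G2) ✓
  (3,8) → (φ(3),φ(8)) = (2,5) ∈ E(G2) ✓
  (4,5) → (φ(4),φ(5)) = (0,6) ∈ E(G2) ✓
  (4,7) → (φ(4),φ(7)) = (0,1) ∈ E(G2) ✓
  (5,6) → (φ(5),φ(6)) = (6,8) ∈ E(G2) ✓
  (5,7) → (φ(5),φ(7)) = (1,6) ∈ E(G2) ✓
  (6,7) → (φ(6),φ(7)) = (1,8) ∈ E(G2) ✓
  (6,8) → (φ(6),φ(8)) = (5,8) ∈ E(G2) ✓
  (7,8) → (φ(7),φ(8)) = (1,5) ∈ E(G2) ✓
All 21 edges of G1 map to edges of G2, and |E(G1)| = |E(G2)| = 21, so φ is a bijection on edges as well as vertices. Hence G1 ≅ G2.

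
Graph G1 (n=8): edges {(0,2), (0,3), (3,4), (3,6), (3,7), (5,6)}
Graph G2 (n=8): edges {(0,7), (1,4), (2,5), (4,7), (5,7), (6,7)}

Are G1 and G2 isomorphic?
Yes, isomorphic

The graphs are isomorphic.
One valid mapping φ: V(G1) → V(G2): 0→4, 1→3, 2→1, 3→7, 4→6, 5→2, 6→5, 7→0

Verify φ preserves adjacency — for each edge of G1, its image is an edge of G2:
  (0,2) → (φ(0),φ(2)) = (1,4) ∈ E(G2) ✓
  (0,3) → (φ(0),φ(3)) = (4,7) ∈ E(G2) ✓
  (3,4) → (φ(3),φ(4)) = (6,7) ∈ E(G2) ✓
  (3,6) → (φ(3),φ(6)) = (5,7) ∈ E(G2) ✓
  (3,7) → (φ(3),φ(7)) = (0,7) ∈ E(G2) ✓
  (5,6) → (φ(5),φ(6)) = (2,5) ∈ E(G2) ✓
All 6 edges of G1 map to edges of G2, and |E(G1)| = |E(G2)| = 6, so φ is a bijection on edges as well as vertices. Hence G1 ≅ G2.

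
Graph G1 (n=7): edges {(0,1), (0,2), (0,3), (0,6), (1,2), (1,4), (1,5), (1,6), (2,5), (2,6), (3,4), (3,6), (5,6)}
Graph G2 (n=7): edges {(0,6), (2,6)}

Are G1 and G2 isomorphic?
No, not isomorphic

The graphs are NOT isomorphic.

Connected components of G1: 1 component(s) with vertex sets [[0, 1, 2, 3, 4, 5, 6]], sizes [7].
Connected components of G2: 5 component(s) with vertex sets [[1], [3], [4], [5], [0, 2, 6]], sizes [1, 1, 1, 1, 3].
The number of connected components (and the multiset of component sizes) is an isomorphism invariant — an isomorphism maps each component of G1 bijectively onto a component of G2. Since G1 has 1 component(s) and G2 has 5, they cannot be isomorphic.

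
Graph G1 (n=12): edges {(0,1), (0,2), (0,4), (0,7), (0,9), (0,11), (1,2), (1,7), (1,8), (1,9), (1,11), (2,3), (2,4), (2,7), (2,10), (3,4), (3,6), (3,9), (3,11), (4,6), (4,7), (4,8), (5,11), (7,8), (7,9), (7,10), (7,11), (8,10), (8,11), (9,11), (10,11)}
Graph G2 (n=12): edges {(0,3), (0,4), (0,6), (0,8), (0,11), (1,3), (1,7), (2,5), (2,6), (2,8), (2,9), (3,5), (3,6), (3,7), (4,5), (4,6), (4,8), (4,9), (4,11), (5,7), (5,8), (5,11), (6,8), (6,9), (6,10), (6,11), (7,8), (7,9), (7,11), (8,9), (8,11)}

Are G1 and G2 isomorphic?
Yes, isomorphic

The graphs are isomorphic.
One valid mapping φ: V(G1) → V(G2): 0→11, 1→4, 2→5, 3→3, 4→7, 5→10, 6→1, 7→8, 8→9, 9→0, 10→2, 11→6

Verify φ preserves adjacency — for each edge of G1, its image is an edge of G2:
  (0,1) → (φ(0),φ(1)) = (4,11) ∈ E(G2) ✓
  (0,2) → (φ(0),φ(2)) = (5,11) ∈ E(G2) ✓
  (0,4) → (φ(0),φ(4)) = (7,11) ∈ E(G2) ✓
  (0,7) → (φ(0),φ(7)) = (8,11) ∈ E(G2) ✓
  (0,9) → (φ(0),φ(9)) = (0,11) ∈ E(G2) ✓
  (0,11) → (φ(0),φ(11)) = (6,11) ∈ E(G2) ✓
  (1,2) → (φ(1),φ(2)) = (4,5) ∈ E(G2) ✓
  (1,7) → (φ(1),φ(7)) = (4,8) ∈ E(G2) ✓
  (1,8) → (φ(1),φ(8)) = (4,9) ∈ E(G2) ✓
  (1,9) → (φ(1),φ(9)) = (0,4) ∈ E(G2) ✓
  (1,11) → (φ(1),φ(11)) = (4,6) ∈ E(G2) ✓
  (2,3) → (φ(2),φ(3)) = (3,5) ∈ E(G2) ✓
  (2,4) → (φ(2),φ(4)) = (5,7) ∈ E(G2) ✓
  (2,7) → (φ(2),φ(7)) = (5,8) ∈ E(G2) ✓
  (2,10) → (φ(2),φ(10)) = (2,5) ∈ E(G2) ✓
  (3,4) → (φ(3),φ(4)) = (3,7) ∈ E(G2) ✓
  (3,6) → (φ(3),φ(6)) = (1,3) ∈ E(G2) ✓
  (3,9) → (φ(3),φ(9)) = (0,3) ∈ E(G2) ✓
  (3,11) → (φ(3),φ(11)) = (3,6) ∈ E(G2) ✓
  (4,6) → (φ(4),φ(6)) = (1,7) ∈ E(G2) ✓
  (4,7) → (φ(4),φ(7)) = (7,8) ∈ E(G2) ✓
  (4,8) → (φ(4),φ(8)) = (7,9) ∈ E(G2) ✓
  (5,11) → (φ(5),φ(11)) = (6,10) ∈ E(G2) ✓
  (7,8) → (φ(7),φ(8)) = (8,9) ∈ E(G2) ✓
  (7,9) → (φ(7),φ(9)) = (0,8) ∈ E(G2) ✓
  (7,10) → (φ(7),φ(10)) = (2,8) ∈ E(G2) ✓
  (7,11) → (φ(7),φ(11)) = (6,8) ∈ E(G2) ✓
  (8,10) → (φ(8),φ(10)) = (2,9) ∈ E(G2) ✓
  (8,11) → (φ(8),φ(11)) = (6,9) ∈ E(G2) ✓
  (9,11) → (φ(9),φ(11)) = (0,6) ∈ E(G2) ✓
  (10,11) → (φ(10),φ(11)) = (2,6) ∈ E(G2) ✓
All 31 edges of G1 map to edges of G2, and |E(G1)| = |E(G2)| = 31, so φ is a bijection on edges as well as vertices. Hence G1 ≅ G2.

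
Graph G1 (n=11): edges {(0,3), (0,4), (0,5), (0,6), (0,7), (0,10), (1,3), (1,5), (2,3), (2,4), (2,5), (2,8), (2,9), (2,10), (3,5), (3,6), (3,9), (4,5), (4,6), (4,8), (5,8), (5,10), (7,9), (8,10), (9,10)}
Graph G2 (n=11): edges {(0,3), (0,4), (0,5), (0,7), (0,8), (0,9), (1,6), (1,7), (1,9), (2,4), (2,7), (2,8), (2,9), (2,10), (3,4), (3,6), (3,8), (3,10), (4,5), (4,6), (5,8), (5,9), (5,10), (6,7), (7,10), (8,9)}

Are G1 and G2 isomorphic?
No, not isomorphic

The graphs are NOT isomorphic.

Degrees in G1: deg(0)=6, deg(1)=2, deg(2)=6, deg(3)=6, deg(4)=5, deg(5)=7, deg(6)=3, deg(7)=2, deg(8)=4, deg(9)=4, deg(10)=5.
Sorted degree sequence of G1: [7, 6, 6, 6, 5, 5, 4, 4, 3, 2, 2].
Degrees in G2: deg(0)=6, deg(1)=3, deg(2)=5, deg(3)=5, deg(4)=5, deg(5)=5, deg(6)=4, deg(7)=5, deg(8)=5, deg(9)=5, deg(10)=4.
Sorted degree sequence of G2: [6, 5, 5, 5, 5, 5, 5, 5, 4, 4, 3].
The (sorted) degree sequence is an isomorphism invariant, so since G1 and G2 have different degree sequences they cannot be isomorphic.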